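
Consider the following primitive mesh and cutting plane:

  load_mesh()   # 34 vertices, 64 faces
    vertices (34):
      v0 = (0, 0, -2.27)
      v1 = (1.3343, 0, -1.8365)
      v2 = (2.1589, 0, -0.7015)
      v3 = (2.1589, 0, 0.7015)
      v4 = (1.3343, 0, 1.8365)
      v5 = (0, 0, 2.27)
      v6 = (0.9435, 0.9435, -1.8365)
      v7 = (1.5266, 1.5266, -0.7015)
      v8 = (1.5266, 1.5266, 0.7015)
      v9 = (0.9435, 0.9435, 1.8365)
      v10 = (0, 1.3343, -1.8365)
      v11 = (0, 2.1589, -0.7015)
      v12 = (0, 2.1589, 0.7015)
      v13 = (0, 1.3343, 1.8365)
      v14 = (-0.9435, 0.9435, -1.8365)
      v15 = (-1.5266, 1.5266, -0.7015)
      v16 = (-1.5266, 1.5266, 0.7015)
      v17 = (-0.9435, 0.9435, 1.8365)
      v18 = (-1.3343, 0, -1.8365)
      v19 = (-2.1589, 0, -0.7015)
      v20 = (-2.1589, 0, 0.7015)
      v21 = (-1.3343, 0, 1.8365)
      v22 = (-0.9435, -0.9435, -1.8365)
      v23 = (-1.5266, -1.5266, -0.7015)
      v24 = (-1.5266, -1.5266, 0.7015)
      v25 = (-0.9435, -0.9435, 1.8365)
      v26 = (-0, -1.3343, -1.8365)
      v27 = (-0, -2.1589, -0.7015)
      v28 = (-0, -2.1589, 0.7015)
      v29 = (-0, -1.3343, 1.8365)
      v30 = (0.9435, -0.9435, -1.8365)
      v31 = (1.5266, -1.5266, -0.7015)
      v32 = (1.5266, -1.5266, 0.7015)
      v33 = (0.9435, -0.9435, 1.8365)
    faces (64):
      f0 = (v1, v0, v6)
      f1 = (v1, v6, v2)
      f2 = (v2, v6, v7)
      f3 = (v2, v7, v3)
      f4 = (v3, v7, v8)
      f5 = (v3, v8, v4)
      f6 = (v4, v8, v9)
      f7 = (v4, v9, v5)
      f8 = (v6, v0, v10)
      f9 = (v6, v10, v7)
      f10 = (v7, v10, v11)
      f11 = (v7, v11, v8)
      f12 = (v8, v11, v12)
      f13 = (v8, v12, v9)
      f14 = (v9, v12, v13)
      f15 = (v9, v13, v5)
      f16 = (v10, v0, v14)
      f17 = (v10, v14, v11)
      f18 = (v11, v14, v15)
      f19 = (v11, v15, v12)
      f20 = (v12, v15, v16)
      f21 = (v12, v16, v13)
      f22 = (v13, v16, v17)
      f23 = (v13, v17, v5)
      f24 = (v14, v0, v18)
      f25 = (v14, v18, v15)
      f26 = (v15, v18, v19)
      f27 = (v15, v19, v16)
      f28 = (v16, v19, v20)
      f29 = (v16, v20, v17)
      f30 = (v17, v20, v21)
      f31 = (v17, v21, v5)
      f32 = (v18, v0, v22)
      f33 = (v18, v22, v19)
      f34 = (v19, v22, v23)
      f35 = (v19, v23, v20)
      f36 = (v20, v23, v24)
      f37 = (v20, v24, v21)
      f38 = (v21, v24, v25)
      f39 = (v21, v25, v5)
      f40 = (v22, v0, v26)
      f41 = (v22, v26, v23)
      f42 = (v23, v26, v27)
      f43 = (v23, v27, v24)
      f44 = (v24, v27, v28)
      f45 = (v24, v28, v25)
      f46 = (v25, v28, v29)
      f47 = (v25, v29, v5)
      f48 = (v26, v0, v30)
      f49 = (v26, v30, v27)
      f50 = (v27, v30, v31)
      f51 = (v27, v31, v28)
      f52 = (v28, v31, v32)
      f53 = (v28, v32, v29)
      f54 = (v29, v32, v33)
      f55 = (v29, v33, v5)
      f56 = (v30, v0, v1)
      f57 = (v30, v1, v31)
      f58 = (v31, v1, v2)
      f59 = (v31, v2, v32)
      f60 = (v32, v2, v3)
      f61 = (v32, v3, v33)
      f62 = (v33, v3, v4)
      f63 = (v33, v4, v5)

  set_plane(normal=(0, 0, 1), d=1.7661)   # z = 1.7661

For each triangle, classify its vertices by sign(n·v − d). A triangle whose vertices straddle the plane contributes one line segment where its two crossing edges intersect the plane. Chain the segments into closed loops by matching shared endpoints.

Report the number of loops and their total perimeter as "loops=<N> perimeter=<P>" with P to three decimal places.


loops=1 perimeter=8.483

Straddling triangles (16 of 64):
  (v3,v8,v4) [--+] → (1.34623, 0.0946896, 1.7661)–(1.38545, 0, 1.7661)  len=0.1025
  (v4,v8,v9) [+-+] → (1.34623, 0.0946896, 1.7661)–(0.979668, 0.979668, 1.7661)  len=0.9579
  (v8,v12,v9) [--+] → (0.884978, 1.01889, 1.7661)–(0.979668, 0.979668, 1.7661)  len=0.1025
  (v9,v12,v13) [+-+] → (0.884978, 1.01889, 1.7661)–(0, 1.38545, 1.7661)  len=0.9579
  (v12,v16,v13) [--+] → (-0.0946896, 1.34623, 1.7661)–(0, 1.38545, 1.7661)  len=0.1025
  (v13,v16,v17) [+-+] → (-0.0946896, 1.34623, 1.7661)–(-0.979668, 0.979668, 1.7661)  len=0.9579
  (v16,v20,v17) [--+] → (-1.01889, 0.884978, 1.7661)–(-0.979668, 0.979668, 1.7661)  len=0.1025
  (v17,v20,v21) [+-+] → (-1.01889, 0.884978, 1.7661)–(-1.38545, 0, 1.7661)  len=0.9579
  (v20,v24,v21) [--+] → (-1.34623, -0.0946896, 1.7661)–(-1.38545, 0, 1.7661)  len=0.1025
  (v21,v24,v25) [+-+] → (-1.34623, -0.0946896, 1.7661)–(-0.979668, -0.979668, 1.7661)  len=0.9579
  (v24,v28,v25) [--+] → (-0.884978, -1.01889, 1.7661)–(-0.979668, -0.979668, 1.7661)  len=0.1025
  (v25,v28,v29) [+-+] → (-0.884978, -1.01889, 1.7661)–(0, -1.38545, 1.7661)  len=0.9579
  (v28,v32,v29) [--+] → (0.0946896, -1.34623, 1.7661)–(0, -1.38545, 1.7661)  len=0.1025
  (v29,v32,v33) [+-+] → (0.0946896, -1.34623, 1.7661)–(0.979668, -0.979668, 1.7661)  len=0.9579
  (v32,v3,v33) [--+] → (1.01889, -0.884978, 1.7661)–(0.979668, -0.979668, 1.7661)  len=0.1025
  (v33,v3,v4) [+-+] → (1.01889, -0.884978, 1.7661)–(1.38545, 0, 1.7661)  len=0.9579

Chained into 1 loop(s):
  loop 1: 16 segments, perimeter = 8.4830
Total perimeter = 8.483


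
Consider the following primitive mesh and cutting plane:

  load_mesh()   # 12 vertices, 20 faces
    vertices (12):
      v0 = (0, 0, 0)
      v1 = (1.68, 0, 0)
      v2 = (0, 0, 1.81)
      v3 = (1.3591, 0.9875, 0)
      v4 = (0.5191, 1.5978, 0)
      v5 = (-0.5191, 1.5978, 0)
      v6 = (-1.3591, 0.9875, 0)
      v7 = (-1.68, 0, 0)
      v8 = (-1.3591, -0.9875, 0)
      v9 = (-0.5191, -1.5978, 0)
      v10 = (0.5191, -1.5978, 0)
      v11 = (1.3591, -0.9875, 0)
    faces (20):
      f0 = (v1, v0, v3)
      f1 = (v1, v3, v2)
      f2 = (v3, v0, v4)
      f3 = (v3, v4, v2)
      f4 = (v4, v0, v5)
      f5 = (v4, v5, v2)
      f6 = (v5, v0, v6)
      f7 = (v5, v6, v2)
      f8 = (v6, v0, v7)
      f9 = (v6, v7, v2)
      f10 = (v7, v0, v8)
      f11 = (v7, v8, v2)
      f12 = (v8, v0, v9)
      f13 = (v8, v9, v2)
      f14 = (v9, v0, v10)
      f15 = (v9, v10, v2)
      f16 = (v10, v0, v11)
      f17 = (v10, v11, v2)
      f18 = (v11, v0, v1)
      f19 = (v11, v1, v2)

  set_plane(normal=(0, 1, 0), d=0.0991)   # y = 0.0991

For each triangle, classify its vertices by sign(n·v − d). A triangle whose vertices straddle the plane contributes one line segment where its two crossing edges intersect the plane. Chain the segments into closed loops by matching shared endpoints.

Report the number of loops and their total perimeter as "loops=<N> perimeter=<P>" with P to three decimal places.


Straddling triangles (10 of 20):
  (v1,v0,v3) [--+] → (0.136392, 0.0991, 0)–(1.6478, 0.0991, 0)  len=1.5114
  (v1,v3,v2) [-+-] → (1.6478, 0.0991, 0)–(0.136392, 0.0991, 1.62836)  len=2.2217
  (v3,v0,v4) [+-+] → (0.136392, 0.0991, 0)–(0.032196, 0.0991, 0)  len=0.1042
  (v3,v4,v2) [++-] → (0.032196, 0.0991, 1.69774)–(0.136392, 0.0991, 1.62836)  len=0.1252
  (v4,v0,v5) [+-+] → (0.032196, 0.0991, 0)–(-0.032196, 0.0991, 0)  len=0.0644
  (v4,v5,v2) [++-] → (-0.032196, 0.0991, 1.69774)–(0.032196, 0.0991, 1.69774)  len=0.0644
  (v5,v0,v6) [+-+] → (-0.032196, 0.0991, 0)–(-0.136392, 0.0991, 0)  len=0.1042
  (v5,v6,v2) [++-] → (-0.136392, 0.0991, 1.62836)–(-0.032196, 0.0991, 1.69774)  len=0.1252
  (v6,v0,v7) [+--] → (-0.136392, 0.0991, 0)–(-1.6478, 0.0991, 0)  len=1.5114
  (v6,v7,v2) [+--] → (-1.6478, 0.0991, 0)–(-0.136392, 0.0991, 1.62836)  len=2.2217

Chained into 1 loop(s):
  loop 1: 10 segments, perimeter = 8.0537
Total perimeter = 8.054

loops=1 perimeter=8.054


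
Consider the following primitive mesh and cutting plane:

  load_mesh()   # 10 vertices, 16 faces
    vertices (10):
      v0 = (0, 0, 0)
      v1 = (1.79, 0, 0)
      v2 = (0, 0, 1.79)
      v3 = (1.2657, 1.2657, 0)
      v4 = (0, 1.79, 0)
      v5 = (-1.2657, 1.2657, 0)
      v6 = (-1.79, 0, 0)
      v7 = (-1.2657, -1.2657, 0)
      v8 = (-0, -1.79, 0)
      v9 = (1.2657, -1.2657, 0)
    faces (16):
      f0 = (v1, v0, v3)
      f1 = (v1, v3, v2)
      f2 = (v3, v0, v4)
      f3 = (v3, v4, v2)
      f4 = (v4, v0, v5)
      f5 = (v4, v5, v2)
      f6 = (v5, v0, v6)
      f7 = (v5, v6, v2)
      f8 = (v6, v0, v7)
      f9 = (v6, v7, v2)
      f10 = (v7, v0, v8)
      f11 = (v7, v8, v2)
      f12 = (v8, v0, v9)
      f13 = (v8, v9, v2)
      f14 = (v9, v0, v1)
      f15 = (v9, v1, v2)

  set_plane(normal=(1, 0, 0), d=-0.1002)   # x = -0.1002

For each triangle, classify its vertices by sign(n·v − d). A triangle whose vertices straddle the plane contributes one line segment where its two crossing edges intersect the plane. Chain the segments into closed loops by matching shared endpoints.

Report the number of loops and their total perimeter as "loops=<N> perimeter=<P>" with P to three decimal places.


loops=1 perimeter=8.376

Straddling triangles (8 of 16):
  (v4,v0,v5) [++-] → (-0.1002, 0.1002, 0)–(-0.1002, 1.74849, 0)  len=1.6483
  (v4,v5,v2) [+-+] → (-0.1002, 1.74849, 0)–(-0.1002, 0.1002, 1.64829)  len=2.3310
  (v5,v0,v6) [-+-] → (-0.1002, 0.1002, 0)–(-0.1002, 0, 0)  len=0.1002
  (v5,v6,v2) [--+] → (-0.1002, 0, 1.6898)–(-0.1002, 0.1002, 1.64829)  len=0.1085
  (v6,v0,v7) [-+-] → (-0.1002, 0, 0)–(-0.1002, -0.1002, 0)  len=0.1002
  (v6,v7,v2) [--+] → (-0.1002, -0.1002, 1.64829)–(-0.1002, 0, 1.6898)  len=0.1085
  (v7,v0,v8) [-++] → (-0.1002, -0.1002, 0)–(-0.1002, -1.74849, 0)  len=1.6483
  (v7,v8,v2) [-++] → (-0.1002, -1.74849, 0)–(-0.1002, -0.1002, 1.64829)  len=2.3310

Chained into 1 loop(s):
  loop 1: 8 segments, perimeter = 8.3760
Total perimeter = 8.376


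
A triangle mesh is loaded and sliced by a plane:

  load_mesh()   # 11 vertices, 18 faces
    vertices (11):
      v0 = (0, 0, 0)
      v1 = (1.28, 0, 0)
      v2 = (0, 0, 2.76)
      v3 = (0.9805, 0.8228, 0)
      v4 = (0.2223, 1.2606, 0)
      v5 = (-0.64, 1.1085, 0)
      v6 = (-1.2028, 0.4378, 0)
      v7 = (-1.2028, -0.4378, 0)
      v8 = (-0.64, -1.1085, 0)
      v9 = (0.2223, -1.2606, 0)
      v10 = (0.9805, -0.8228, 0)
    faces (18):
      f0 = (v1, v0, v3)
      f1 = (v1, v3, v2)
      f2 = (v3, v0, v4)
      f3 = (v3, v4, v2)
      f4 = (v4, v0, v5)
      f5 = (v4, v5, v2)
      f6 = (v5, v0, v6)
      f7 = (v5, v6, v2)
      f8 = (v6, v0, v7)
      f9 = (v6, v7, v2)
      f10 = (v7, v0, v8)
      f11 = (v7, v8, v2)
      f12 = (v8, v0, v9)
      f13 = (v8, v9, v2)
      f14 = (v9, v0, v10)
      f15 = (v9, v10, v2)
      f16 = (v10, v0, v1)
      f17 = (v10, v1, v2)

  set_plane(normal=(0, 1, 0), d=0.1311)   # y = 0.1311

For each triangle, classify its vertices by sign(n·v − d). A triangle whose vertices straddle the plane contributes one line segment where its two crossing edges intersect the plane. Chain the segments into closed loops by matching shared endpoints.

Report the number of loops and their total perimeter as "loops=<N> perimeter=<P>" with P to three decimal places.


Straddling triangles (10 of 18):
  (v1,v0,v3) [--+] → (0.156227, 0.1311, 0)–(1.23228, 0.1311, 0)  len=1.0761
  (v1,v3,v2) [-+-] → (1.23228, 0.1311, 0)–(0.156227, 0.1311, 2.32024)  len=2.5576
  (v3,v0,v4) [+-+] → (0.156227, 0.1311, 0)–(0.0231188, 0.1311, 0)  len=0.1331
  (v3,v4,v2) [++-] → (0.0231188, 0.1311, 2.47297)–(0.156227, 0.1311, 2.32024)  len=0.2026
  (v4,v0,v5) [+-+] → (0.0231188, 0.1311, 0)–(-0.0756915, 0.1311, 0)  len=0.0988
  (v4,v5,v2) [++-] → (-0.0756915, 0.1311, 2.43358)–(0.0231188, 0.1311, 2.47297)  len=0.1064
  (v5,v0,v6) [+-+] → (-0.0756915, 0.1311, 0)–(-0.360181, 0.1311, 0)  len=0.2845
  (v5,v6,v2) [++-] → (-0.360181, 0.1311, 1.93351)–(-0.0756915, 0.1311, 2.43358)  len=0.5753
  (v6,v0,v7) [+--] → (-0.360181, 0.1311, 0)–(-1.2028, 0.1311, 0)  len=0.8426
  (v6,v7,v2) [+--] → (-1.2028, 0.1311, 0)–(-0.360181, 0.1311, 1.93351)  len=2.1091

Chained into 1 loop(s):
  loop 1: 10 segments, perimeter = 7.9861
Total perimeter = 7.986

loops=1 perimeter=7.986


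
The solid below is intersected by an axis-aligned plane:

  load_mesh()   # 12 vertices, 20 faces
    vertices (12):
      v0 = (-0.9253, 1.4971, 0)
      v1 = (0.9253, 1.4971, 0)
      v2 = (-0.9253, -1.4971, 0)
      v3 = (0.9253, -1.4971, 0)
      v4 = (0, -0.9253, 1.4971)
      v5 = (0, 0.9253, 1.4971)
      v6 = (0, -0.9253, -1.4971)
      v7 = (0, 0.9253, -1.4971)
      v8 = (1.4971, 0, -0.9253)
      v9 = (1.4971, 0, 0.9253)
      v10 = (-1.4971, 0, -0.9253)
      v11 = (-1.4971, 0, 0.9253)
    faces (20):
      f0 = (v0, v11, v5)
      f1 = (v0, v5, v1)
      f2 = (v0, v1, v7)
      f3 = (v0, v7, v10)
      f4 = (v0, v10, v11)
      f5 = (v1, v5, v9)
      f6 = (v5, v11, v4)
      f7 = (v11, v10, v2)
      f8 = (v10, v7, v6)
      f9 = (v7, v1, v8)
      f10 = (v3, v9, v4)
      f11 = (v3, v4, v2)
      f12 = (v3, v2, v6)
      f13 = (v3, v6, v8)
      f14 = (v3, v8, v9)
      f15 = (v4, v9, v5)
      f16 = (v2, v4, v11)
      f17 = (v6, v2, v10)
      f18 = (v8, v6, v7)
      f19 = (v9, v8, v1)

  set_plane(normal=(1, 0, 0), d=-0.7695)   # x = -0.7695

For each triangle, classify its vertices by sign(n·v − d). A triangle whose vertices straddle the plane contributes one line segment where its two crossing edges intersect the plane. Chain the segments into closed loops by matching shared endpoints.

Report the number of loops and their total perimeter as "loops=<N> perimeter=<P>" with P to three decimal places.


Straddling triangles (10 of 20):
  (v0,v11,v5) [--+] → (-0.7695, 0.449702, 1.2032)–(-0.7695, 1.40082, 0.252078)  len=1.3451
  (v0,v5,v1) [-++] → (-0.7695, 1.40082, 0.252078)–(-0.7695, 1.4971, 0)  len=0.2698
  (v0,v1,v7) [-++] → (-0.7695, 1.4971, 0)–(-0.7695, 1.40082, -0.252078)  len=0.2698
  (v0,v7,v10) [-+-] → (-0.7695, 1.40082, -0.252078)–(-0.7695, 0.449702, -1.2032)  len=1.3451
  (v5,v11,v4) [+-+] → (-0.7695, 0.449702, 1.2032)–(-0.7695, -0.449702, 1.2032)  len=0.8994
  (v10,v7,v6) [-++] → (-0.7695, 0.449702, -1.2032)–(-0.7695, -0.449702, -1.2032)  len=0.8994
  (v3,v4,v2) [++-] → (-0.7695, -1.40082, 0.252078)–(-0.7695, -1.4971, 0)  len=0.2698
  (v3,v2,v6) [+-+] → (-0.7695, -1.4971, 0)–(-0.7695, -1.40082, -0.252078)  len=0.2698
  (v2,v4,v11) [-+-] → (-0.7695, -1.40082, 0.252078)–(-0.7695, -0.449702, 1.2032)  len=1.3451
  (v6,v2,v10) [+--] → (-0.7695, -1.40082, -0.252078)–(-0.7695, -0.449702, -1.2032)  len=1.3451

Chained into 1 loop(s):
  loop 1: 10 segments, perimeter = 8.2585
Total perimeter = 8.259

loops=1 perimeter=8.259


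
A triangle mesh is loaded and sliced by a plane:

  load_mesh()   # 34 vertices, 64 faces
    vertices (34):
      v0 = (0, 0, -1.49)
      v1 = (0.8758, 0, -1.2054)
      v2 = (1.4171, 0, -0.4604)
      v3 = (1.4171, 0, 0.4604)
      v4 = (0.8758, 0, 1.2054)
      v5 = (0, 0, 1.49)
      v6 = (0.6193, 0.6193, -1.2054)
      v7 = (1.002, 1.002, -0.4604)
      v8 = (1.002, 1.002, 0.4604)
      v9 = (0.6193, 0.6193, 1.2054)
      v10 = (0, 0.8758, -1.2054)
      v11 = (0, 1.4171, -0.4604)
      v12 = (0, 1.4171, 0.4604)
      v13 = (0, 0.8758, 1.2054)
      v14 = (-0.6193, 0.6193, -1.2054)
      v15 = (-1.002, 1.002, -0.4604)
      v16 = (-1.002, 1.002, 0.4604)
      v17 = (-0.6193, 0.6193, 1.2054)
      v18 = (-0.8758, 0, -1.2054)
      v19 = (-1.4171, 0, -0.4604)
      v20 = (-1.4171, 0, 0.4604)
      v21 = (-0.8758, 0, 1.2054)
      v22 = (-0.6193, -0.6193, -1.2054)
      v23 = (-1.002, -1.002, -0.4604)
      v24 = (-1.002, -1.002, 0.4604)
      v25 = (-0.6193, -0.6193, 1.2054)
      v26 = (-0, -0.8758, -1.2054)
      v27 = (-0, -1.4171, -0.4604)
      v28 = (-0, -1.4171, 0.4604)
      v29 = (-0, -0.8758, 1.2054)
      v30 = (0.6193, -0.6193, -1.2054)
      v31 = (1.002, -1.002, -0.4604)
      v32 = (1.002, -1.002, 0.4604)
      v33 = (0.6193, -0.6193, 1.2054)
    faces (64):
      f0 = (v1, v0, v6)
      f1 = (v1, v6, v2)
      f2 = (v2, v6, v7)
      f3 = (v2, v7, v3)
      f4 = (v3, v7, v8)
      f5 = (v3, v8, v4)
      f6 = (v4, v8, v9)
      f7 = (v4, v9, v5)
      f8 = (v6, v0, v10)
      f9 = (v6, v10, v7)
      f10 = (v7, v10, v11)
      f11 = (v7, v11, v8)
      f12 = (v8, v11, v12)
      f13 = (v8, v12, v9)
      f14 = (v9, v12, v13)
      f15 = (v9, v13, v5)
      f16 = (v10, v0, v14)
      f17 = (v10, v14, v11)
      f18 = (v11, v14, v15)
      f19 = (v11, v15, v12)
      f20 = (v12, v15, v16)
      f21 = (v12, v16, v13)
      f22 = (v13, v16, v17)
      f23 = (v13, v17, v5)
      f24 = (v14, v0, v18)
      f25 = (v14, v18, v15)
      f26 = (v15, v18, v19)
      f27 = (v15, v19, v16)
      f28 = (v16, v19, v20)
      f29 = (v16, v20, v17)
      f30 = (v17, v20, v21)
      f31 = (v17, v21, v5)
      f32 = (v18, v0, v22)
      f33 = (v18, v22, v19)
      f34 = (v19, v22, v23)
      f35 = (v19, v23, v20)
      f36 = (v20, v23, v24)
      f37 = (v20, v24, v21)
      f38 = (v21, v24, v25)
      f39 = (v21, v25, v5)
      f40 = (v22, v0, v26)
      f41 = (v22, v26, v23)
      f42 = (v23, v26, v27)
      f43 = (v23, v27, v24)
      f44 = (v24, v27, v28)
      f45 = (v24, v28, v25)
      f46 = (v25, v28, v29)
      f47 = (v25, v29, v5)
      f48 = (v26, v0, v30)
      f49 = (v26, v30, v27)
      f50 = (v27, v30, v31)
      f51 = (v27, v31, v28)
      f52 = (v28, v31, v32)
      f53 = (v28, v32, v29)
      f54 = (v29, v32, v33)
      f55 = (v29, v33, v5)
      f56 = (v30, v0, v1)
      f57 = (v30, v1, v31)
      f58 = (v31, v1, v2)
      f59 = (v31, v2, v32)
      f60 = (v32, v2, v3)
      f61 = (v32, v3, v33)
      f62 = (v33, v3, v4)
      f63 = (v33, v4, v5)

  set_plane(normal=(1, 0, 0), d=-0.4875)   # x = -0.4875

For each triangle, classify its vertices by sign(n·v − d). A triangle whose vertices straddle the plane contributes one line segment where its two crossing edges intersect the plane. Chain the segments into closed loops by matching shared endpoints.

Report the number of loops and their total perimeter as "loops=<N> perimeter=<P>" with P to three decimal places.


Straddling triangles (20 of 64):
  (v10,v0,v14) [++-] → (-0.4875, 0.4875, -1.26597)–(-0.4875, 0.673889, -1.2054)  len=0.1960
  (v10,v14,v11) [+-+] → (-0.4875, 0.673889, -1.2054)–(-0.4875, 0.789089, -1.04685)  len=0.1960
  (v11,v14,v15) [+--] → (-0.4875, 0.789089, -1.04685)–(-0.4875, 1.21514, -0.4604)  len=0.7249
  (v11,v15,v12) [+-+] → (-0.4875, 1.21514, -0.4604)–(-0.4875, 1.21514, 0.012406)  len=0.4728
  (v12,v15,v16) [+--] → (-0.4875, 1.21514, 0.012406)–(-0.4875, 1.21514, 0.4604)  len=0.4480
  (v12,v16,v13) [+-+] → (-0.4875, 1.21514, 0.4604)–(-0.4875, 0.9372, 0.842937)  len=0.4729
  (v13,v16,v17) [+--] → (-0.4875, 0.9372, 0.842937)–(-0.4875, 0.673889, 1.2054)  len=0.4480
  (v13,v17,v5) [+-+] → (-0.4875, 0.673889, 1.2054)–(-0.4875, 0.4875, 1.26597)  len=0.1960
  (v14,v0,v18) [-+-] → (-0.4875, 0.4875, -1.26597)–(-0.4875, 0, -1.33158)  len=0.4919
  (v17,v21,v5) [--+] → (-0.4875, 0, 1.33158)–(-0.4875, 0.4875, 1.26597)  len=0.4919
  (v18,v0,v22) [-+-] → (-0.4875, 0, -1.33158)–(-0.4875, -0.4875, -1.26597)  len=0.4919
  (v21,v25,v5) [--+] → (-0.4875, -0.4875, 1.26597)–(-0.4875, 0, 1.33158)  len=0.4919
  (v22,v0,v26) [-++] → (-0.4875, -0.4875, -1.26597)–(-0.4875, -0.673889, -1.2054)  len=0.1960
  (v22,v26,v23) [-+-] → (-0.4875, -0.673889, -1.2054)–(-0.4875, -0.9372, -0.842937)  len=0.4480
  (v23,v26,v27) [-++] → (-0.4875, -0.9372, -0.842937)–(-0.4875, -1.21514, -0.4604)  len=0.4729
  (v23,v27,v24) [-+-] → (-0.4875, -1.21514, -0.4604)–(-0.4875, -1.21514, -0.012406)  len=0.4480
  (v24,v27,v28) [-++] → (-0.4875, -1.21514, -0.012406)–(-0.4875, -1.21514, 0.4604)  len=0.4728
  (v24,v28,v25) [-+-] → (-0.4875, -1.21514, 0.4604)–(-0.4875, -0.789089, 1.04685)  len=0.7249
  (v25,v28,v29) [-++] → (-0.4875, -0.789089, 1.04685)–(-0.4875, -0.673889, 1.2054)  len=0.1960
  (v25,v29,v5) [-++] → (-0.4875, -0.673889, 1.2054)–(-0.4875, -0.4875, 1.26597)  len=0.1960

Chained into 1 loop(s):
  loop 1: 20 segments, perimeter = 8.2765
Total perimeter = 8.277

loops=1 perimeter=8.277


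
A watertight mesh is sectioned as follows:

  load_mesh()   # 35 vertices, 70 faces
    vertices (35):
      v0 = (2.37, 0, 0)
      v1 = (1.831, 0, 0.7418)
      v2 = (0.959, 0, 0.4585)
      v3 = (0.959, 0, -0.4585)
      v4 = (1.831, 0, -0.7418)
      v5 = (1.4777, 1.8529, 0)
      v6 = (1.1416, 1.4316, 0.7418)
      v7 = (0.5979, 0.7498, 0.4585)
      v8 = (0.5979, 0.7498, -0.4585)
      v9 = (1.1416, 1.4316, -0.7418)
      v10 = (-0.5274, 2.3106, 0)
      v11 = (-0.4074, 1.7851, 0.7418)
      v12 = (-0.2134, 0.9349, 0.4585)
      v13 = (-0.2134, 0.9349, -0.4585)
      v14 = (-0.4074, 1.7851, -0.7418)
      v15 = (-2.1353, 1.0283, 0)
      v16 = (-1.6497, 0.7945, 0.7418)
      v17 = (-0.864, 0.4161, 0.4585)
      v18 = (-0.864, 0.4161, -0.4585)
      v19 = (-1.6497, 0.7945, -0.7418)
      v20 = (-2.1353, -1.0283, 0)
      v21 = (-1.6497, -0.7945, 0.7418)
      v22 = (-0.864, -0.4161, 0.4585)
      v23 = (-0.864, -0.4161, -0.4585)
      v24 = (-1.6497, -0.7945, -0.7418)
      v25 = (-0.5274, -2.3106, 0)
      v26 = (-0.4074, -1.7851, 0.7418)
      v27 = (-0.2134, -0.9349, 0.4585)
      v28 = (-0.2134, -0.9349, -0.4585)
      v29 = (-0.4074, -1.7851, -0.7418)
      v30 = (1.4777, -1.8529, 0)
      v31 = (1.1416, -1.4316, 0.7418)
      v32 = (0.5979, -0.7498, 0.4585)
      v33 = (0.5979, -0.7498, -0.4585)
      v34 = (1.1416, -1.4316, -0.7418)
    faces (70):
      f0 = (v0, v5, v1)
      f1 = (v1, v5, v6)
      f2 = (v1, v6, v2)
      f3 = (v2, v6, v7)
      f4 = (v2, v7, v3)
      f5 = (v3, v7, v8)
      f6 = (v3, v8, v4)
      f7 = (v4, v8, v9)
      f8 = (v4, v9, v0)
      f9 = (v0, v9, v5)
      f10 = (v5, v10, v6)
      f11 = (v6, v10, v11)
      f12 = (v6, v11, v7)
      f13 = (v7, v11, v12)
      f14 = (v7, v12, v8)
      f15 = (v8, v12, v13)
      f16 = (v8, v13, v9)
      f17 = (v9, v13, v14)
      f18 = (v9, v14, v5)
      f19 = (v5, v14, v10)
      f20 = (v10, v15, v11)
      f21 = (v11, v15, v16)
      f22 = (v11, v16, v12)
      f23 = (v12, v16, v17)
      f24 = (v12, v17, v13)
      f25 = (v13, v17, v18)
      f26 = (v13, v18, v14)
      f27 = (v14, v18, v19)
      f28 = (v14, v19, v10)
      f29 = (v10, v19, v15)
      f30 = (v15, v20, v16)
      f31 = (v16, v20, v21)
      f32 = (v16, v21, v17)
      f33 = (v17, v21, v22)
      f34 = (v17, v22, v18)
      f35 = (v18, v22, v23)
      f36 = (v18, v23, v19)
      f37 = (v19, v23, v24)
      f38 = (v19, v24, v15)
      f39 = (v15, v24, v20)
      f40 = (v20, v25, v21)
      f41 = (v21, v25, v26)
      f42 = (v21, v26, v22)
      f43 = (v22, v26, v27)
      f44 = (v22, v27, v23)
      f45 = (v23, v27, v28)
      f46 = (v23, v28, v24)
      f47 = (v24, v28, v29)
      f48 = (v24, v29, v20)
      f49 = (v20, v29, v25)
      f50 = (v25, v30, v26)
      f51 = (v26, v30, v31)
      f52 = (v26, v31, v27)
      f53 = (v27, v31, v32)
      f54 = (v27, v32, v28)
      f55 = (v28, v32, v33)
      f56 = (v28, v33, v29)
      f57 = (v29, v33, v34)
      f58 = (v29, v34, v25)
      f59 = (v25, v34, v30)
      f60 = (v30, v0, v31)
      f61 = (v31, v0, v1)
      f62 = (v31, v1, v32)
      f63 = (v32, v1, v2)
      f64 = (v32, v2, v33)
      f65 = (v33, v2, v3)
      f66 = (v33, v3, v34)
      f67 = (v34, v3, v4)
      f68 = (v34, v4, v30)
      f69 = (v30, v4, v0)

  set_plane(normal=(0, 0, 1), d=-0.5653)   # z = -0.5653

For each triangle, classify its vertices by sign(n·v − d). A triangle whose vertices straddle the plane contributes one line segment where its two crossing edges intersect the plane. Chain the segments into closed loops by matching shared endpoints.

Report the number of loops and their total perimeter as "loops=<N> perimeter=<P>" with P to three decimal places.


loops=2 perimeter=19.723

Straddling triangles (28 of 70):
  (v3,v8,v4) [++-] → (1.06276, 0.467136, -0.5653)–(1.28773, 0, -0.5653)  len=0.5185
  (v4,v8,v9) [-+-] → (1.06276, 0.467136, -0.5653)–(0.802867, 1.00683, -0.5653)  len=0.5990
  (v4,v9,v0) [--+] → (1.43388, 1.09097, -0.5653)–(1.95925, 0, -0.5653)  len=1.2109
  (v0,v9,v5) [+-+] → (1.43388, 1.09097, -0.5653)–(1.22157, 1.53184, -0.5653)  len=0.4893
  (v8,v13,v9) [++-] → (0.297415, 1.12215, -0.5653)–(0.802867, 1.00683, -0.5653)  len=0.5184
  (v9,v13,v14) [-+-] → (0.297415, 1.12215, -0.5653)–(-0.286535, 1.25541, -0.5653)  len=0.5990
  (v9,v14,v5) [--+] → (0.0411308, 1.80123, -0.5653)–(1.22157, 1.53184, -0.5653)  len=1.2108
  (v5,v14,v10) [+-+] → (0.0411308, 1.80123, -0.5653)–(-0.435952, 1.91013, -0.5653)  len=0.4894
  (v13,v18,v14) [++-] → (-0.691868, 0.932193, -0.5653)–(-0.286535, 1.25541, -0.5653)  len=0.5184
  (v14,v18,v19) [-+-] → (-0.691868, 0.932193, -0.5653)–(-1.1602, 0.558751, -0.5653)  len=0.5990
  (v14,v19,v10) [--+] → (-1.38267, 1.15523, -0.5653)–(-0.435952, 1.91013, -0.5653)  len=1.2108
  (v10,v19,v15) [+-+] → (-1.38267, 1.15523, -0.5653)–(-1.76524, 0.850129, -0.5653)  len=0.4893
  (v18,v23,v19) [++-] → (-1.1602, 0.0402787, -0.5653)–(-1.1602, 0.558751, -0.5653)  len=0.5185
  (v19,v23,v24) [-+-] → (-1.1602, 0.0402787, -0.5653)–(-1.1602, -0.558751, -0.5653)  len=0.5990
  (v19,v24,v15) [--+] → (-1.76524, -0.360793, -0.5653)–(-1.76524, 0.850129, -0.5653)  len=1.2109
  (v15,v24,v20) [+-+] → (-1.76524, -0.360793, -0.5653)–(-1.76524, -0.850129, -0.5653)  len=0.4893
  (v23,v28,v24) [++-] → (-0.754864, -0.881971, -0.5653)–(-1.1602, -0.558751, -0.5653)  len=0.5184
  (v24,v28,v29) [-+-] → (-0.754864, -0.881971, -0.5653)–(-0.286535, -1.25541, -0.5653)  len=0.5990
  (v24,v29,v20) [--+] → (-0.818527, -1.60503, -0.5653)–(-1.76524, -0.850129, -0.5653)  len=1.2108
  (v20,v29,v25) [+-+] → (-0.818527, -1.60503, -0.5653)–(-0.435952, -1.91013, -0.5653)  len=0.4893
  (v28,v33,v29) [++-] → (0.218916, -1.14009, -0.5653)–(-0.286535, -1.25541, -0.5653)  len=0.5184
  (v29,v33,v34) [-+-] → (0.218916, -1.14009, -0.5653)–(0.802867, -1.00683, -0.5653)  len=0.5990
  (v29,v34,v25) [--+] → (0.744487, -1.64074, -0.5653)–(-0.435952, -1.91013, -0.5653)  len=1.2108
  (v25,v34,v30) [+-+] → (0.744487, -1.64074, -0.5653)–(1.22157, -1.53184, -0.5653)  len=0.4894
  (v33,v3,v34) [++-] → (1.02784, -0.539692, -0.5653)–(0.802867, -1.00683, -0.5653)  len=0.5185
  (v34,v3,v4) [-+-] → (1.02784, -0.539692, -0.5653)–(1.28773, 0, -0.5653)  len=0.5990
  (v34,v4,v30) [--+] → (1.74694, -0.440869, -0.5653)–(1.22157, -1.53184, -0.5653)  len=1.2109
  (v30,v4,v0) [+-+] → (1.74694, -0.440869, -0.5653)–(1.95925, 0, -0.5653)  len=0.4893

Chained into 2 loop(s):
  loop 1: 14 segments, perimeter = 7.8221
  loop 2: 14 segments, perimeter = 11.9013
Total perimeter = 19.723


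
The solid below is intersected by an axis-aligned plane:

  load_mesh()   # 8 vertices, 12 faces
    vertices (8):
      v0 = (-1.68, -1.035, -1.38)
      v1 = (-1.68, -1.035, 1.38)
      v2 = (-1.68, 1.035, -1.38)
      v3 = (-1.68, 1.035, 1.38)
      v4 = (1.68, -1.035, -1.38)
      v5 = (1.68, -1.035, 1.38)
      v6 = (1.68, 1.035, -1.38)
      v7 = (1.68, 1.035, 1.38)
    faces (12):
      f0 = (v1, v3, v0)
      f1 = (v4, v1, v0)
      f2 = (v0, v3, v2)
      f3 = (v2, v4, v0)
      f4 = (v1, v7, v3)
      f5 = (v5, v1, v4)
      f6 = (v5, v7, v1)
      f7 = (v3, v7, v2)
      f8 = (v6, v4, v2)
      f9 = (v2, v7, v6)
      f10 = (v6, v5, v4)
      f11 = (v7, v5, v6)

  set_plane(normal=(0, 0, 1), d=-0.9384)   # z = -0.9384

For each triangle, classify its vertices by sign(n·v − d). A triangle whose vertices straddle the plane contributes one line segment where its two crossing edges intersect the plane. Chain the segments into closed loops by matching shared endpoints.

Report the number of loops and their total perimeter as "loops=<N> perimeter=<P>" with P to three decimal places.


loops=1 perimeter=10.860

Straddling triangles (8 of 12):
  (v1,v3,v0) [++-] → (-1.68, -0.7038, -0.9384)–(-1.68, -1.035, -0.9384)  len=0.3312
  (v4,v1,v0) [-+-] → (1.1424, -1.035, -0.9384)–(-1.68, -1.035, -0.9384)  len=2.8224
  (v0,v3,v2) [-+-] → (-1.68, -0.7038, -0.9384)–(-1.68, 1.035, -0.9384)  len=1.7388
  (v5,v1,v4) [++-] → (1.1424, -1.035, -0.9384)–(1.68, -1.035, -0.9384)  len=0.5376
  (v3,v7,v2) [++-] → (-1.1424, 1.035, -0.9384)–(-1.68, 1.035, -0.9384)  len=0.5376
  (v2,v7,v6) [-+-] → (-1.1424, 1.035, -0.9384)–(1.68, 1.035, -0.9384)  len=2.8224
  (v6,v5,v4) [-+-] → (1.68, 0.7038, -0.9384)–(1.68, -1.035, -0.9384)  len=1.7388
  (v7,v5,v6) [++-] → (1.68, 0.7038, -0.9384)–(1.68, 1.035, -0.9384)  len=0.3312

Chained into 1 loop(s):
  loop 1: 8 segments, perimeter = 10.8600
Total perimeter = 10.860


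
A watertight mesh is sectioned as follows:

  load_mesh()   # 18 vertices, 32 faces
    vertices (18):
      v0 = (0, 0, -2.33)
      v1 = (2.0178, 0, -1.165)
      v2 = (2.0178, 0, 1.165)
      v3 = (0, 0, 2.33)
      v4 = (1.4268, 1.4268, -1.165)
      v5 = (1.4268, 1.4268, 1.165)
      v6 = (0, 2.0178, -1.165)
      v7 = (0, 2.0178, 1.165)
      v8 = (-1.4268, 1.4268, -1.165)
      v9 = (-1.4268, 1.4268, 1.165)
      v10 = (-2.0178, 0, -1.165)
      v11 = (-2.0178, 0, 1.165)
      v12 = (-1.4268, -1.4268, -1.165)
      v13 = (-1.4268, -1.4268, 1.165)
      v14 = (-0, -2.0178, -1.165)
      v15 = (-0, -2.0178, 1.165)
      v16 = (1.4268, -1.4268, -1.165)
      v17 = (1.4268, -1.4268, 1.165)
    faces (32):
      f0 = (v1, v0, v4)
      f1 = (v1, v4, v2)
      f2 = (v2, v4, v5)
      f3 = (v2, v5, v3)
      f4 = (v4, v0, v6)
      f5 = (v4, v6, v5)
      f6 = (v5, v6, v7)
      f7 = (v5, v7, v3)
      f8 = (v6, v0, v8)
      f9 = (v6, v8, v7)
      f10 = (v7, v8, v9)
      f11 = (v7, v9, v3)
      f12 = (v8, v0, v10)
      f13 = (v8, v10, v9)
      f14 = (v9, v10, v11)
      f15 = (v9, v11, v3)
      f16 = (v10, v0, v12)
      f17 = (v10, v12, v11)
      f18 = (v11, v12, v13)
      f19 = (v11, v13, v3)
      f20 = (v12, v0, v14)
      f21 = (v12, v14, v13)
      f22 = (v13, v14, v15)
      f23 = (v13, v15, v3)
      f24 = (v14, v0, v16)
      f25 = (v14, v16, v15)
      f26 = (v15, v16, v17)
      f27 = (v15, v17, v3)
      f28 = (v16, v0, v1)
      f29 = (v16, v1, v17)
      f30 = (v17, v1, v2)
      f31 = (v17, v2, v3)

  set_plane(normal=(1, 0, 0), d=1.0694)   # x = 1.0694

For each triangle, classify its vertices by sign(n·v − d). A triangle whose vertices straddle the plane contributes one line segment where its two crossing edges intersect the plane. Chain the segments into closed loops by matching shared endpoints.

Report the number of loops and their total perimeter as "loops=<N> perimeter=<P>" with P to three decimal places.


loops=1 perimeter=11.393

Straddling triangles (12 of 32):
  (v1,v0,v4) [+-+] → (1.0694, 0, -1.71257)–(1.0694, 1.0694, -1.45682)  len=1.0996
  (v2,v5,v3) [++-] → (1.0694, 1.0694, 1.45682)–(1.0694, 0, 1.71257)  len=1.0996
  (v4,v0,v6) [+--] → (1.0694, 1.0694, -1.45682)–(1.0694, 1.57484, -1.165)  len=0.5836
  (v4,v6,v5) [+-+] → (1.0694, 1.57484, -1.165)–(1.0694, 1.57484, 0.581357)  len=1.7464
  (v5,v6,v7) [+--] → (1.0694, 1.57484, 0.581357)–(1.0694, 1.57484, 1.165)  len=0.5836
  (v5,v7,v3) [+--] → (1.0694, 1.57484, 1.165)–(1.0694, 1.0694, 1.45682)  len=0.5836
  (v14,v0,v16) [--+] → (1.0694, -1.0694, -1.45682)–(1.0694, -1.57484, -1.165)  len=0.5836
  (v14,v16,v15) [-+-] → (1.0694, -1.57484, -1.165)–(1.0694, -1.57484, -0.581357)  len=0.5836
  (v15,v16,v17) [-++] → (1.0694, -1.57484, -0.581357)–(1.0694, -1.57484, 1.165)  len=1.7464
  (v15,v17,v3) [-+-] → (1.0694, -1.57484, 1.165)–(1.0694, -1.0694, 1.45682)  len=0.5836
  (v16,v0,v1) [+-+] → (1.0694, -1.0694, -1.45682)–(1.0694, 0, -1.71257)  len=1.0996
  (v17,v2,v3) [++-] → (1.0694, 0, 1.71257)–(1.0694, -1.0694, 1.45682)  len=1.0996

Chained into 1 loop(s):
  loop 1: 12 segments, perimeter = 11.3928
Total perimeter = 11.393


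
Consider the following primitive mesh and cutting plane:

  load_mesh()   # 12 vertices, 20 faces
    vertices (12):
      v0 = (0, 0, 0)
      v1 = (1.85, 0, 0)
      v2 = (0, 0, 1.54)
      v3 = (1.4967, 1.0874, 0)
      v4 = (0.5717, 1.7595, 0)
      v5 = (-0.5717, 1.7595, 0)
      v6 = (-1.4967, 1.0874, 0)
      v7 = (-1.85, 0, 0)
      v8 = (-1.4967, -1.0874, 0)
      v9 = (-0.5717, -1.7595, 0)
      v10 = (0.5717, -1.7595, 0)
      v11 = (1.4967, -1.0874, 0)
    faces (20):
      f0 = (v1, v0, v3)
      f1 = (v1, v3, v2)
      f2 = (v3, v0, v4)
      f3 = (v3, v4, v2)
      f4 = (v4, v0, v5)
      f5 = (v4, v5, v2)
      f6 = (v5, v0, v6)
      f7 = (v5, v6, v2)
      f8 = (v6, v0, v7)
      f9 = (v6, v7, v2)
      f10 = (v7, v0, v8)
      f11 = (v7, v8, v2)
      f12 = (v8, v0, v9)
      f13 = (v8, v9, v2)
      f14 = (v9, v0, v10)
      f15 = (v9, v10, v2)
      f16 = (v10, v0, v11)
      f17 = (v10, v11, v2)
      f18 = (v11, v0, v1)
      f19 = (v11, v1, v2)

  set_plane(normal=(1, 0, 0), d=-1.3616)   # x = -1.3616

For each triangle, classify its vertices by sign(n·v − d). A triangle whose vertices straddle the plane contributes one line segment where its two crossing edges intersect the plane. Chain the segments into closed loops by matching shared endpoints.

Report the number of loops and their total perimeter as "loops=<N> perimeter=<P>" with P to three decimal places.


loops=1 perimeter=4.902

Straddling triangles (8 of 20):
  (v5,v0,v6) [++-] → (-1.3616, 0.989246, 0)–(-1.3616, 1.18556, 0)  len=0.1963
  (v5,v6,v2) [+-+] → (-1.3616, 1.18556, 0)–(-1.3616, 0.989246, 0.139008)  len=0.2405
  (v6,v0,v7) [-+-] → (-1.3616, 0.989246, 0)–(-1.3616, 0, 0)  len=0.9892
  (v6,v7,v2) [--+] → (-1.3616, 0, 0.40656)–(-1.3616, 0.989246, 0.139008)  len=1.0248
  (v7,v0,v8) [-+-] → (-1.3616, 0, 0)–(-1.3616, -0.989246, 0)  len=0.9892
  (v7,v8,v2) [--+] → (-1.3616, -0.989246, 0.139008)–(-1.3616, 0, 0.40656)  len=1.0248
  (v8,v0,v9) [-++] → (-1.3616, -0.989246, 0)–(-1.3616, -1.18556, 0)  len=0.1963
  (v8,v9,v2) [-++] → (-1.3616, -1.18556, 0)–(-1.3616, -0.989246, 0.139008)  len=0.2405

Chained into 1 loop(s):
  loop 1: 8 segments, perimeter = 4.9018
Total perimeter = 4.902


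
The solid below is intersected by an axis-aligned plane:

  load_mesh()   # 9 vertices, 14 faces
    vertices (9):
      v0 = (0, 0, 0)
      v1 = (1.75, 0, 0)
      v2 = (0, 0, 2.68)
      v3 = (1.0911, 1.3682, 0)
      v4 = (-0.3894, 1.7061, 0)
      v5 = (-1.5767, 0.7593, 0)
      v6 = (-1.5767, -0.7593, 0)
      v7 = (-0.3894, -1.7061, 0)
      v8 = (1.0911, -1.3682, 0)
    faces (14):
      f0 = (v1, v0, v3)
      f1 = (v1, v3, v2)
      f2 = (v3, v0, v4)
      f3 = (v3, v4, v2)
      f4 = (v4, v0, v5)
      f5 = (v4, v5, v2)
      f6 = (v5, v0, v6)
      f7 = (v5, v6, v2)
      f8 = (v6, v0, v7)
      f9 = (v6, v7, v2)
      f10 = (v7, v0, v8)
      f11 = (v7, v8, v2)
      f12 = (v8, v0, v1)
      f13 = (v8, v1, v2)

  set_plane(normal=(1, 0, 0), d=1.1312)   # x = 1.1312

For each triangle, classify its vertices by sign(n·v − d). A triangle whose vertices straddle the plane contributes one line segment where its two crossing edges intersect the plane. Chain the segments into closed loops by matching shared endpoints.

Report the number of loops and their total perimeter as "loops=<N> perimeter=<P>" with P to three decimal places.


Straddling triangles (4 of 14):
  (v1,v0,v3) [+--] → (1.1312, 0, 0)–(1.1312, 1.28493, 0)  len=1.2849
  (v1,v3,v2) [+--] → (1.1312, 1.28493, 0)–(1.1312, 0, 0.947648)  len=1.5966
  (v8,v0,v1) [--+] → (1.1312, 0, 0)–(1.1312, -1.28493, 0)  len=1.2849
  (v8,v1,v2) [-+-] → (1.1312, -1.28493, 0)–(1.1312, 0, 0.947648)  len=1.5966

Chained into 1 loop(s):
  loop 1: 4 segments, perimeter = 5.7630
Total perimeter = 5.763

loops=1 perimeter=5.763


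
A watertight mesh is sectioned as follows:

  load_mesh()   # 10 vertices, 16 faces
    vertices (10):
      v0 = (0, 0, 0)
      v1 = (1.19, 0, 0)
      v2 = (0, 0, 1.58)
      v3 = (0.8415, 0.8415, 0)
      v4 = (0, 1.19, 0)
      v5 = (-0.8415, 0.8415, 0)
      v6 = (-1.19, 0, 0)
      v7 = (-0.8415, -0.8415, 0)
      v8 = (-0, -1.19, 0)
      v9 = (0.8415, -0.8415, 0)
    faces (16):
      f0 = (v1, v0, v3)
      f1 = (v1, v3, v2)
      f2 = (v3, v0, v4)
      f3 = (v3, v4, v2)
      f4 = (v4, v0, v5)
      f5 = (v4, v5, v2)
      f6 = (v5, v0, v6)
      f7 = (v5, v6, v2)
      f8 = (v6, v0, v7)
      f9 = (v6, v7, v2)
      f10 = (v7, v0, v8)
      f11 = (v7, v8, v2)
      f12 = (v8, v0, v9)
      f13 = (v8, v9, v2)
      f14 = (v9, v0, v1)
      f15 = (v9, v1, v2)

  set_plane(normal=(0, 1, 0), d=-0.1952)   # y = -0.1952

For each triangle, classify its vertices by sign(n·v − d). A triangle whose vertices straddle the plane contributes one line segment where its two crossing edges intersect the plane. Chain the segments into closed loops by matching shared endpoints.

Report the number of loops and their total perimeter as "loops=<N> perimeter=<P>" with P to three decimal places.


Straddling triangles (8 of 16):
  (v6,v0,v7) [++-] → (-0.1952, -0.1952, 0)–(-1.10916, -0.1952, 0)  len=0.9140
  (v6,v7,v2) [+-+] → (-1.10916, -0.1952, 0)–(-0.1952, -0.1952, 1.21349)  len=1.5192
  (v7,v0,v8) [-+-] → (-0.1952, -0.1952, 0)–(0, -0.1952, 0)  len=0.1952
  (v7,v8,v2) [--+] → (0, -0.1952, 1.32083)–(-0.1952, -0.1952, 1.21349)  len=0.2228
  (v8,v0,v9) [-+-] → (0, -0.1952, 0)–(0.1952, -0.1952, 0)  len=0.1952
  (v8,v9,v2) [--+] → (0.1952, -0.1952, 1.21349)–(0, -0.1952, 1.32083)  len=0.2228
  (v9,v0,v1) [-++] → (0.1952, -0.1952, 0)–(1.10916, -0.1952, 0)  len=0.9140
  (v9,v1,v2) [-++] → (1.10916, -0.1952, 0)–(0.1952, -0.1952, 1.21349)  len=1.5192

Chained into 1 loop(s):
  loop 1: 8 segments, perimeter = 5.7022
Total perimeter = 5.702

loops=1 perimeter=5.702


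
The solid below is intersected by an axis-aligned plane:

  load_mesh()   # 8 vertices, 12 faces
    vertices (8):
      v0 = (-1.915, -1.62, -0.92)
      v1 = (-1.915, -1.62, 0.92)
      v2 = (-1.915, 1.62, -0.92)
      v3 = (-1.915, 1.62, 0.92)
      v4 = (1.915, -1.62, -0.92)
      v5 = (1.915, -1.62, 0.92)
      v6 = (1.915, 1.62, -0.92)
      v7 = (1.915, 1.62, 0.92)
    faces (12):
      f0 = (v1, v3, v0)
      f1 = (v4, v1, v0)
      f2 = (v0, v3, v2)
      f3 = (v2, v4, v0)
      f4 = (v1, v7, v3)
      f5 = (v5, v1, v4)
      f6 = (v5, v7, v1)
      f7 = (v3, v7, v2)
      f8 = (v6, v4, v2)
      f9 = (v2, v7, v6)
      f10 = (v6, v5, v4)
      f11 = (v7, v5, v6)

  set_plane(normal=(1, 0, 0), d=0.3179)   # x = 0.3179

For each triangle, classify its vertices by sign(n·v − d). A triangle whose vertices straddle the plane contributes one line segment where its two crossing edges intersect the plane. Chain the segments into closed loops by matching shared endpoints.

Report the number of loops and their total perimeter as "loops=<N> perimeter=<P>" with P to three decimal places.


loops=1 perimeter=10.160

Straddling triangles (8 of 12):
  (v4,v1,v0) [+--] → (0.3179, -1.62, -0.152725)–(0.3179, -1.62, -0.92)  len=0.7673
  (v2,v4,v0) [-+-] → (0.3179, -0.268928, -0.92)–(0.3179, -1.62, -0.92)  len=1.3511
  (v1,v7,v3) [-+-] → (0.3179, 0.268928, 0.92)–(0.3179, 1.62, 0.92)  len=1.3511
  (v5,v1,v4) [+-+] → (0.3179, -1.62, 0.92)–(0.3179, -1.62, -0.152725)  len=1.0727
  (v5,v7,v1) [++-] → (0.3179, 0.268928, 0.92)–(0.3179, -1.62, 0.92)  len=1.8889
  (v3,v7,v2) [-+-] → (0.3179, 1.62, 0.92)–(0.3179, 1.62, 0.152725)  len=0.7673
  (v6,v4,v2) [++-] → (0.3179, -0.268928, -0.92)–(0.3179, 1.62, -0.92)  len=1.8889
  (v2,v7,v6) [-++] → (0.3179, 1.62, 0.152725)–(0.3179, 1.62, -0.92)  len=1.0727

Chained into 1 loop(s):
  loop 1: 8 segments, perimeter = 10.1600
Total perimeter = 10.160


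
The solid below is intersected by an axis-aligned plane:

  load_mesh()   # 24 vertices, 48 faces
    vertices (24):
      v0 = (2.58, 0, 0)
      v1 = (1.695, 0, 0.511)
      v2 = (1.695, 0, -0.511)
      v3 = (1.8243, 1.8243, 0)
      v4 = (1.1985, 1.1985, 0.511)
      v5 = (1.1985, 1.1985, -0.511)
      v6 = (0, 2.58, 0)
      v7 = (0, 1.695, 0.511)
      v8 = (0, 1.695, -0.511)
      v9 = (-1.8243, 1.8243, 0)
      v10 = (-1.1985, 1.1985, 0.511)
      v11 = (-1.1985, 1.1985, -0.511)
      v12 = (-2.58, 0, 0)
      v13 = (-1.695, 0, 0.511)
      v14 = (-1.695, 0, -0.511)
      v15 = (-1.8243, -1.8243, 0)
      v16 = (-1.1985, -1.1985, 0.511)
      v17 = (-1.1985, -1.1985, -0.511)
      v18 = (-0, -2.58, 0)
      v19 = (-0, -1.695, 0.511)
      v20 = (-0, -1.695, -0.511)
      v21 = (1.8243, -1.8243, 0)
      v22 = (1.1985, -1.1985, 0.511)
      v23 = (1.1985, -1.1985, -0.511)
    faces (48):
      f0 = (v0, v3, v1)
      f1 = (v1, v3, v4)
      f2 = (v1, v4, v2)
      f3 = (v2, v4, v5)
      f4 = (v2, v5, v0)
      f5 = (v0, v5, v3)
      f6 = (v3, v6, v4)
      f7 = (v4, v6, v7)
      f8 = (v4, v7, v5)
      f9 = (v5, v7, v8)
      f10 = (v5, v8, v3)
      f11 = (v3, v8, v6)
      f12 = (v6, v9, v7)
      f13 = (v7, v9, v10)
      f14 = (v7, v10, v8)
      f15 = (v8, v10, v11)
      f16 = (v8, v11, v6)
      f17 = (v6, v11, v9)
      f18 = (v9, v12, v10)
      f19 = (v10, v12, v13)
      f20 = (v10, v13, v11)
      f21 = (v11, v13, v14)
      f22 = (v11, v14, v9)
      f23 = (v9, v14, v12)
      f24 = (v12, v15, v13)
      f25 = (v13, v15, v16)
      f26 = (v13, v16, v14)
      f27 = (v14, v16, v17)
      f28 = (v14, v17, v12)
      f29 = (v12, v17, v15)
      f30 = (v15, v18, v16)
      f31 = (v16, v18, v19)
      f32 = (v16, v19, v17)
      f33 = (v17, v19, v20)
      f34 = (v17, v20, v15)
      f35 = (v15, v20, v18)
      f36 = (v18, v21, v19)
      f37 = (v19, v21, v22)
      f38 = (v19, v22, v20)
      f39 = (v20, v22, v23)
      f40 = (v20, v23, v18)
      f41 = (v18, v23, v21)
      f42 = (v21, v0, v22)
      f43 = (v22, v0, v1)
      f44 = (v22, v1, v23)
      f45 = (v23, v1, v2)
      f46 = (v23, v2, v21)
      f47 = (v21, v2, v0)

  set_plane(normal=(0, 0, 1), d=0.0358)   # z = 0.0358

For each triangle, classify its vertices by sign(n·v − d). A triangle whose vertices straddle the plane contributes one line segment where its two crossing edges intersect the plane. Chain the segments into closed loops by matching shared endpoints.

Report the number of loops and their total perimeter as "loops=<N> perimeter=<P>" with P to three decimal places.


loops=2 perimeter=25.796

Straddling triangles (32 of 48):
  (v0,v3,v1) [--+] → (1.81524, 1.69649, 0.0358)–(2.518, 0, 0.0358)  len=1.8363
  (v1,v3,v4) [+-+] → (1.81524, 1.69649, 0.0358)–(1.78046, 1.78046, 0.0358)  len=0.0909
  (v1,v4,v2) [++-] → (1.42936, 0.641233, 0.0358)–(1.695, 0, 0.0358)  len=0.6941
  (v2,v4,v5) [-+-] → (1.42936, 0.641233, 0.0358)–(1.1985, 1.1985, 0.0358)  len=0.6032
  (v3,v6,v4) [--+] → (0.0839654, 2.48321, 0.0358)–(1.78046, 1.78046, 0.0358)  len=1.8363
  (v4,v6,v7) [+-+] → (0.0839654, 2.48321, 0.0358)–(0, 2.518, 0.0358)  len=0.0909
  (v4,v7,v5) [++-] → (0.557267, 1.46414, 0.0358)–(1.1985, 1.1985, 0.0358)  len=0.6941
  (v5,v7,v8) [-+-] → (0.557267, 1.46414, 0.0358)–(0, 1.695, 0.0358)  len=0.6032
  (v6,v9,v7) [--+] → (-1.69649, 1.81524, 0.0358)–(0, 2.518, 0.0358)  len=1.8363
  (v7,v9,v10) [+-+] → (-1.69649, 1.81524, 0.0358)–(-1.78046, 1.78046, 0.0358)  len=0.0909
  (v7,v10,v8) [++-] → (-0.641233, 1.42936, 0.0358)–(0, 1.695, 0.0358)  len=0.6941
  (v8,v10,v11) [-+-] → (-0.641233, 1.42936, 0.0358)–(-1.1985, 1.1985, 0.0358)  len=0.6032
  (v9,v12,v10) [--+] → (-2.48321, 0.0839654, 0.0358)–(-1.78046, 1.78046, 0.0358)  len=1.8363
  (v10,v12,v13) [+-+] → (-2.48321, 0.0839654, 0.0358)–(-2.518, 0, 0.0358)  len=0.0909
  (v10,v13,v11) [++-] → (-1.46414, 0.557267, 0.0358)–(-1.1985, 1.1985, 0.0358)  len=0.6941
  (v11,v13,v14) [-+-] → (-1.46414, 0.557267, 0.0358)–(-1.695, 0, 0.0358)  len=0.6032
  (v12,v15,v13) [--+] → (-1.81524, -1.69649, 0.0358)–(-2.518, 0, 0.0358)  len=1.8363
  (v13,v15,v16) [+-+] → (-1.81524, -1.69649, 0.0358)–(-1.78046, -1.78046, 0.0358)  len=0.0909
  (v13,v16,v14) [++-] → (-1.42936, -0.641233, 0.0358)–(-1.695, 0, 0.0358)  len=0.6941
  (v14,v16,v17) [-+-] → (-1.42936, -0.641233, 0.0358)–(-1.1985, -1.1985, 0.0358)  len=0.6032
  (v15,v18,v16) [--+] → (-0.0839654, -2.48321, 0.0358)–(-1.78046, -1.78046, 0.0358)  len=1.8363
  (v16,v18,v19) [+-+] → (-0.0839654, -2.48321, 0.0358)–(0, -2.518, 0.0358)  len=0.0909
  (v16,v19,v17) [++-] → (-0.557267, -1.46414, 0.0358)–(-1.1985, -1.1985, 0.0358)  len=0.6941
  (v17,v19,v20) [-+-] → (-0.557267, -1.46414, 0.0358)–(0, -1.695, 0.0358)  len=0.6032
  (v18,v21,v19) [--+] → (1.69649, -1.81524, 0.0358)–(0, -2.518, 0.0358)  len=1.8363
  (v19,v21,v22) [+-+] → (1.69649, -1.81524, 0.0358)–(1.78046, -1.78046, 0.0358)  len=0.0909
  (v19,v22,v20) [++-] → (0.641233, -1.42936, 0.0358)–(0, -1.695, 0.0358)  len=0.6941
  (v20,v22,v23) [-+-] → (0.641233, -1.42936, 0.0358)–(1.1985, -1.1985, 0.0358)  len=0.6032
  (v21,v0,v22) [--+] → (2.48321, -0.0839654, 0.0358)–(1.78046, -1.78046, 0.0358)  len=1.8363
  (v22,v0,v1) [+-+] → (2.48321, -0.0839654, 0.0358)–(2.518, 0, 0.0358)  len=0.0909
  (v22,v1,v23) [++-] → (1.46414, -0.557267, 0.0358)–(1.1985, -1.1985, 0.0358)  len=0.6941
  (v23,v1,v2) [-+-] → (1.46414, -0.557267, 0.0358)–(1.695, 0, 0.0358)  len=0.6032

Chained into 2 loop(s):
  loop 1: 16 segments, perimeter = 15.4174
  loop 2: 16 segments, perimeter = 10.3782
Total perimeter = 25.796
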